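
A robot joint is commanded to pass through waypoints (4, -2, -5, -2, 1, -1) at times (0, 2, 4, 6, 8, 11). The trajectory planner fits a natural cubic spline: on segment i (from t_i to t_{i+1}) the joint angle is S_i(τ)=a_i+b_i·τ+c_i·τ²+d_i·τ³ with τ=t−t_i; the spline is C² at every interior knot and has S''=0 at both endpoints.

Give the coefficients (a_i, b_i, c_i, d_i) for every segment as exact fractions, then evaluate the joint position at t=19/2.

Δ: Δ0=-3, Δ1=-3/2, Δ2=3/2, Δ3=3/2, Δ4=-2/3
row 1: diag=8, rhs=9; c'=1/4, d'=9/8
row 2: denom=8−2·1/4=15/2; d'=(18−2·9/8)/(15/2)=21/10
row 3: denom=8−2·4/15=112/15; d'=(0−2·21/10)/(112/15)=-9/16
row 4: denom=10−2·15/56=265/28; d'=(-13−2·-9/16)/(265/28)=-133/106
back: M4=-133/106
back: M3=-9/16−15/56·-133/106=-12/53
back: M2=21/10−4/15·-12/53=229/106
back: M1=9/8−1/4·229/106=31/53
M: M0=0, M1=31/53, M2=229/106, M3=-12/53, M4=-133/106, M5=0
seg 0: a=4, c=M0/2=0, d=(M1−M0)/(6·2)=31/636, b=Δ0−h0·(2M0+M1)/6=-508/159
seg 1: a=-2, c=M1/2=31/106, d=(M2−M1)/(6·2)=167/1272, b=Δ1−h1·(2M1+M2)/6=-415/159
seg 2: a=-5, c=M2/2=229/212, d=(M3−M2)/(6·2)=-253/1272, b=Δ2−h2·(2M2+M3)/6=43/318
seg 3: a=-2, c=M3/2=-6/53, d=(M4−M3)/(6·2)=-109/1272, b=Δ3−h3·(2M3+M4)/6=329/159
seg 4: a=1, c=M4/2=-133/212, d=(M5−M4)/(6·3)=133/1908, b=Δ4−h4·(2M4+M5)/6=187/318
t_q=19/2 → seg 4, τ=3/2; S=1+187/318·τ+-133/212·τ²+133/1908·τ³=1197/1696

  seg 0: a=4 b=-508/159 c=0 d=31/636
  seg 1: a=-2 b=-415/159 c=31/106 d=167/1272
  seg 2: a=-5 b=43/318 c=229/212 d=-253/1272
  seg 3: a=-2 b=329/159 c=-6/53 d=-109/1272
  seg 4: a=1 b=187/318 c=-133/212 d=133/1908
S(19/2) = 1197/1696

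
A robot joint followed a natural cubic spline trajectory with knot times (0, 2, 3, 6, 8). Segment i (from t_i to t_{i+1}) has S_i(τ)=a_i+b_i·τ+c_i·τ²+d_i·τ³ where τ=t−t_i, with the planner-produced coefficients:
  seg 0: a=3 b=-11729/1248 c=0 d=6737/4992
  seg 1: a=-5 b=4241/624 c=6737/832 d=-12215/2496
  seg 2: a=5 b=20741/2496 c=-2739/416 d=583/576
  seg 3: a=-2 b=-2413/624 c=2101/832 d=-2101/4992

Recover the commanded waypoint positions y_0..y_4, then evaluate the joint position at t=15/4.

y_0 = S_0(0) = a_0 = 3
y_1 = S_1(0) = a_1 = -5
y_2 = S_2(0) = a_2 = 5
y_3 = S_3(0) = a_3 = -2
y_4 = S_3(2) = -3
t_q=15/4 is in segment 2 (τ=3/4); S_2(τ)=423625/53248

y_0=3 y_1=-5 y_2=5 y_3=-2 y_4=-3
S(15/4) = 423625/53248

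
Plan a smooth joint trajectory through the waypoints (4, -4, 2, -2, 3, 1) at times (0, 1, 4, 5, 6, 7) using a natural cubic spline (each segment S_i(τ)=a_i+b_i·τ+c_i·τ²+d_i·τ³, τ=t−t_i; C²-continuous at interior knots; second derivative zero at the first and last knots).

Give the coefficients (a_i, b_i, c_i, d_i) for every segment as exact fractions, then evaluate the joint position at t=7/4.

  seg 0: a=4 b=-7903/793 c=0 d=1559/793
  seg 1: a=-4 b=-3226/793 c=4677/793 d=-3073/2379
  seg 2: a=2 b=-217/61 c=-4542/793 d=4191/793
  seg 3: a=-2 b=668/793 c=8031/793 d=-4734/793
  seg 4: a=3 b=2528/793 c=-6171/793 d=2057/793
S(7/4) = -217141/50752

Δ: Δ0=-8, Δ1=2, Δ2=-4, Δ3=5, Δ4=-2
row 1: diag=8, rhs=60; c'=3/8, d'=15/2
row 2: denom=8−3·3/8=55/8; d'=(-36−3·15/2)/(55/8)=-468/55
row 3: denom=4−1·8/55=212/55; d'=(54−1·-468/55)/(212/55)=1719/106
row 4: denom=4−1·55/212=793/212; d'=(-42−1·1719/106)/(793/212)=-12342/793
back: M4=-12342/793
back: M3=1719/106−55/212·-12342/793=16062/793
back: M2=-468/55−8/55·16062/793=-9084/793
back: M1=15/2−3/8·-9084/793=9354/793
M: M0=0, M1=9354/793, M2=-9084/793, M3=16062/793, M4=-12342/793, M5=0
seg 0: a=4, c=M0/2=0, d=(M1−M0)/(6·1)=1559/793, b=Δ0−h0·(2M0+M1)/6=-7903/793
seg 1: a=-4, c=M1/2=4677/793, d=(M2−M1)/(6·3)=-3073/2379, b=Δ1−h1·(2M1+M2)/6=-3226/793
seg 2: a=2, c=M2/2=-4542/793, d=(M3−M2)/(6·1)=4191/793, b=Δ2−h2·(2M2+M3)/6=-217/61
seg 3: a=-2, c=M3/2=8031/793, d=(M4−M3)/(6·1)=-4734/793, b=Δ3−h3·(2M3+M4)/6=668/793
seg 4: a=3, c=M4/2=-6171/793, d=(M5−M4)/(6·1)=2057/793, b=Δ4−h4·(2M4+M5)/6=2528/793
t_q=7/4 → seg 1, τ=3/4; S=-4+-3226/793·τ+4677/793·τ²+-3073/2379·τ³=-217141/50752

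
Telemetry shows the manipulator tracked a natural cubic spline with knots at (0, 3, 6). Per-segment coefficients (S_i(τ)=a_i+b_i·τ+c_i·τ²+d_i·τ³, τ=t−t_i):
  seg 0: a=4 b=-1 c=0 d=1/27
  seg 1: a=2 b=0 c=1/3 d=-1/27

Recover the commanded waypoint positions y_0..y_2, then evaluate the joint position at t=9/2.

y_0=4 y_1=2 y_2=4
S(9/2) = 21/8

y_0 = S_0(0) = a_0 = 4
y_1 = S_1(0) = a_1 = 2
y_2 = S_1(3) = 4
t_q=9/2 is in segment 1 (τ=3/2); S_1(τ)=21/8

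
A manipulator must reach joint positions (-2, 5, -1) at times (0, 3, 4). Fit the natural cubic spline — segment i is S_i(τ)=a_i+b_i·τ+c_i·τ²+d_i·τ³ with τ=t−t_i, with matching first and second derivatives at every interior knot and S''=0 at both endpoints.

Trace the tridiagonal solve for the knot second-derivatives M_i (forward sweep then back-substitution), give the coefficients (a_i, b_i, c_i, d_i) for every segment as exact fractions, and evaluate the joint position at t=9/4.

  seg 0: a=-2 b=131/24 c=0 d=-25/72
  seg 1: a=5 b=-47/12 c=-25/8 d=25/24
S(9/4) = 3239/512

Δ: Δ0=7/3, Δ1=-6
row 1: diag=8, rhs=-50; c'=1/8, d'=-25/4
back: M1=-25/4
M: M0=0, M1=-25/4, M2=0
seg 0: a=-2, c=M0/2=0, d=(M1−M0)/(6·3)=-25/72, b=Δ0−h0·(2M0+M1)/6=131/24
seg 1: a=5, c=M1/2=-25/8, d=(M2−M1)/(6·1)=25/24, b=Δ1−h1·(2M1+M2)/6=-47/12
t_q=9/4 → seg 0, τ=9/4; S=-2+131/24·τ+0·τ²+-25/72·τ³=3239/512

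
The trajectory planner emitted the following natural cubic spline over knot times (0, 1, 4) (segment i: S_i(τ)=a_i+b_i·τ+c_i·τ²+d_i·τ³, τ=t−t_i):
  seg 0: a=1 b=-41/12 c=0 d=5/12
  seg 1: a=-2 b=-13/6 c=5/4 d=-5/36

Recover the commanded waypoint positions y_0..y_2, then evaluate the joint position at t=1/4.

y_0=1 y_1=-2 y_2=-1
S(1/4) = 39/256

y_0 = S_0(0) = a_0 = 1
y_1 = S_1(0) = a_1 = -2
y_2 = S_1(3) = -1
t_q=1/4 is in segment 0 (τ=1/4); S_0(τ)=39/256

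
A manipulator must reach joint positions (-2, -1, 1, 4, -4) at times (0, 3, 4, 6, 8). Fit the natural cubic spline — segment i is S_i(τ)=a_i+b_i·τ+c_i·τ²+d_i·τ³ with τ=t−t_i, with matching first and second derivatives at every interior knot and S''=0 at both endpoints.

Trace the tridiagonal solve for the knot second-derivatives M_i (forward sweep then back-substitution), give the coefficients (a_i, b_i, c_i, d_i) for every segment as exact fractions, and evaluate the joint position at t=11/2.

  seg 0: a=-2 b=-253/1032 c=0 d=199/3096
  seg 1: a=-1 b=769/516 c=199/344 d=-71/1032
  seg 2: a=1 b=2519/1032 c=16/43 d=-1739/4128
  seg 3: a=4 b=-581/516 c=-1483/688 d=1483/4128
S(11/2) = 44877/11008

Δ: Δ0=1/3, Δ1=2, Δ2=3/2, Δ3=-4
row 1: diag=8, rhs=10; c'=1/8, d'=5/4
row 2: denom=6−1·1/8=47/8; d'=(-3−1·5/4)/(47/8)=-34/47
row 3: denom=8−2·16/47=344/47; d'=(-33−2·-34/47)/(344/47)=-1483/344
back: M3=-1483/344
back: M2=-34/47−16/47·-1483/344=32/43
back: M1=5/4−1/8·32/43=199/172
M: M0=0, M1=199/172, M2=32/43, M3=-1483/344, M4=0
seg 0: a=-2, c=M0/2=0, d=(M1−M0)/(6·3)=199/3096, b=Δ0−h0·(2M0+M1)/6=-253/1032
seg 1: a=-1, c=M1/2=199/344, d=(M2−M1)/(6·1)=-71/1032, b=Δ1−h1·(2M1+M2)/6=769/516
seg 2: a=1, c=M2/2=16/43, d=(M3−M2)/(6·2)=-1739/4128, b=Δ2−h2·(2M2+M3)/6=2519/1032
seg 3: a=4, c=M3/2=-1483/688, d=(M4−M3)/(6·2)=1483/4128, b=Δ3−h3·(2M3+M4)/6=-581/516
t_q=11/2 → seg 2, τ=3/2; S=1+2519/1032·τ+16/43·τ²+-1739/4128·τ³=44877/11008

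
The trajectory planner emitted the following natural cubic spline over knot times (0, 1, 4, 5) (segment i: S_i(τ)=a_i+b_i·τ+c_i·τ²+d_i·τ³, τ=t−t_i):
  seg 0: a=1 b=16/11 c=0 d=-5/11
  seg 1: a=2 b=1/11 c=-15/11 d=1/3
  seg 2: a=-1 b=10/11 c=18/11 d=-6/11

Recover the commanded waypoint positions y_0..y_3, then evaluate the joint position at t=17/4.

y_0=1 y_1=2 y_2=-1 y_3=1
S(17/4) = -239/352

y_0 = S_0(0) = a_0 = 1
y_1 = S_1(0) = a_1 = 2
y_2 = S_2(0) = a_2 = -1
y_3 = S_2(1) = 1
t_q=17/4 is in segment 2 (τ=1/4); S_2(τ)=-239/352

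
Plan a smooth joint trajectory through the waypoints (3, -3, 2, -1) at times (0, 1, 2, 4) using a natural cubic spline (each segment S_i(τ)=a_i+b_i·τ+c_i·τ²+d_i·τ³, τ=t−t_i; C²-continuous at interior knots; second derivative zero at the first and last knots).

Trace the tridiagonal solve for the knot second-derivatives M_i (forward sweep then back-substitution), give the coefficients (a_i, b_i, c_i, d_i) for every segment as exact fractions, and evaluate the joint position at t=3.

  seg 0: a=3 b=-421/46 c=0 d=145/46
  seg 1: a=-3 b=7/23 c=435/46 d=-219/46
  seg 2: a=2 b=227/46 c=-111/23 d=37/46
S(3) = 67/23

Δ: Δ0=-6, Δ1=5, Δ2=-3/2
row 1: diag=4, rhs=66; c'=1/4, d'=33/2
row 2: denom=6−1·1/4=23/4; d'=(-39−1·33/2)/(23/4)=-222/23
back: M2=-222/23
back: M1=33/2−1/4·-222/23=435/23
M: M0=0, M1=435/23, M2=-222/23, M3=0
seg 0: a=3, c=M0/2=0, d=(M1−M0)/(6·1)=145/46, b=Δ0−h0·(2M0+M1)/6=-421/46
seg 1: a=-3, c=M1/2=435/46, d=(M2−M1)/(6·1)=-219/46, b=Δ1−h1·(2M1+M2)/6=7/23
seg 2: a=2, c=M2/2=-111/23, d=(M3−M2)/(6·2)=37/46, b=Δ2−h2·(2M2+M3)/6=227/46
t_q=3 → seg 2, τ=1; S=2+227/46·τ+-111/23·τ²+37/46·τ³=67/23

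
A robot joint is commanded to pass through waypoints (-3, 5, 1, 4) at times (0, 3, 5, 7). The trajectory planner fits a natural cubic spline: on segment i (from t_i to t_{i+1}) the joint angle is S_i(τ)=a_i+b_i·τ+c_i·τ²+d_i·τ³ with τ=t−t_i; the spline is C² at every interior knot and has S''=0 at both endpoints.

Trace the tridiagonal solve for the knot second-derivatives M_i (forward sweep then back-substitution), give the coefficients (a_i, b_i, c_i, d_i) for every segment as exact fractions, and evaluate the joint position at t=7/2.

  seg 0: a=-3 b=53/12 c=0 d=-7/36
  seg 1: a=5 b=-5/6 c=-7/4 d=7/12
  seg 2: a=1 b=-5/6 c=7/4 d=-7/24
S(7/2) = 135/32

Δ: Δ0=8/3, Δ1=-2, Δ2=3/2
row 1: diag=10, rhs=-28; c'=1/5, d'=-14/5
row 2: denom=8−2·1/5=38/5; d'=(21−2·-14/5)/(38/5)=7/2
back: M2=7/2
back: M1=-14/5−1/5·7/2=-7/2
M: M0=0, M1=-7/2, M2=7/2, M3=0
seg 0: a=-3, c=M0/2=0, d=(M1−M0)/(6·3)=-7/36, b=Δ0−h0·(2M0+M1)/6=53/12
seg 1: a=5, c=M1/2=-7/4, d=(M2−M1)/(6·2)=7/12, b=Δ1−h1·(2M1+M2)/6=-5/6
seg 2: a=1, c=M2/2=7/4, d=(M3−M2)/(6·2)=-7/24, b=Δ2−h2·(2M2+M3)/6=-5/6
t_q=7/2 → seg 1, τ=1/2; S=5+-5/6·τ+-7/4·τ²+7/12·τ³=135/32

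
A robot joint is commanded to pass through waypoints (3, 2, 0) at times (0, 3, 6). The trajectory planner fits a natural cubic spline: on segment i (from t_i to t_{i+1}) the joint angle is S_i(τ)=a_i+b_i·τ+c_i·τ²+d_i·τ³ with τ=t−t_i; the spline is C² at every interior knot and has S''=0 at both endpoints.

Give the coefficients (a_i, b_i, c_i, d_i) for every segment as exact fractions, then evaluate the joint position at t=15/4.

  seg 0: a=3 b=-1/4 c=0 d=-1/108
  seg 1: a=2 b=-1/2 c=-1/12 d=1/108
S(15/4) = 405/256

Δ: Δ0=-1/3, Δ1=-2/3
row 1: diag=12, rhs=-2; c'=1/4, d'=-1/6
back: M1=-1/6
M: M0=0, M1=-1/6, M2=0
seg 0: a=3, c=M0/2=0, d=(M1−M0)/(6·3)=-1/108, b=Δ0−h0·(2M0+M1)/6=-1/4
seg 1: a=2, c=M1/2=-1/12, d=(M2−M1)/(6·3)=1/108, b=Δ1−h1·(2M1+M2)/6=-1/2
t_q=15/4 → seg 1, τ=3/4; S=2+-1/2·τ+-1/12·τ²+1/108·τ³=405/256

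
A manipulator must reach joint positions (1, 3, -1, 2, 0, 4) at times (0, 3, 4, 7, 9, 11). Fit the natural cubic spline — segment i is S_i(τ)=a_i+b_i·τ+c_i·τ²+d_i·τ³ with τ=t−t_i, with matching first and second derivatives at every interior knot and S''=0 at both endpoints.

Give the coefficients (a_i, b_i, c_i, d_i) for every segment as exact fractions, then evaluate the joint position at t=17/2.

  seg 0: a=1 b=5825/2106 c=0 d=-4421/18954
  seg 1: a=3 b=-3719/1053 c=-4421/2106 d=1145/702
  seg 2: a=-1 b=-5975/2106 c=2942/1053 d=-9571/18954
  seg 3: a=2 b=308/1053 c=-1229/702 d=1163/2106
  seg 4: a=0 b=-88/1053 c=1097/702 d=-1097/4212
S(17/2) = 157/432

Δ: Δ0=2/3, Δ1=-4, Δ2=1, Δ3=-1, Δ4=2
row 1: diag=8, rhs=-28; c'=1/8, d'=-7/2
row 2: denom=8−1·1/8=63/8; d'=(30−1·-7/2)/(63/8)=268/63
row 3: denom=10−3·8/21=62/7; d'=(-12−3·268/63)/(62/7)=-260/93
row 4: denom=8−2·7/31=234/31; d'=(18−2·-260/93)/(234/31)=1097/351
back: M4=1097/351
back: M3=-260/93−7/31·1097/351=-1229/351
back: M2=268/63−8/21·-1229/351=5884/1053
back: M1=-7/2−1/8·5884/1053=-4421/1053
M: M0=0, M1=-4421/1053, M2=5884/1053, M3=-1229/351, M4=1097/351, M5=0
seg 0: a=1, c=M0/2=0, d=(M1−M0)/(6·3)=-4421/18954, b=Δ0−h0·(2M0+M1)/6=5825/2106
seg 1: a=3, c=M1/2=-4421/2106, d=(M2−M1)/(6·1)=1145/702, b=Δ1−h1·(2M1+M2)/6=-3719/1053
seg 2: a=-1, c=M2/2=2942/1053, d=(M3−M2)/(6·3)=-9571/18954, b=Δ2−h2·(2M2+M3)/6=-5975/2106
seg 3: a=2, c=M3/2=-1229/702, d=(M4−M3)/(6·2)=1163/2106, b=Δ3−h3·(2M3+M4)/6=308/1053
seg 4: a=0, c=M4/2=1097/702, d=(M5−M4)/(6·2)=-1097/4212, b=Δ4−h4·(2M4+M5)/6=-88/1053
t_q=17/2 → seg 3, τ=3/2; S=2+308/1053·τ+-1229/702·τ²+1163/2106·τ³=157/432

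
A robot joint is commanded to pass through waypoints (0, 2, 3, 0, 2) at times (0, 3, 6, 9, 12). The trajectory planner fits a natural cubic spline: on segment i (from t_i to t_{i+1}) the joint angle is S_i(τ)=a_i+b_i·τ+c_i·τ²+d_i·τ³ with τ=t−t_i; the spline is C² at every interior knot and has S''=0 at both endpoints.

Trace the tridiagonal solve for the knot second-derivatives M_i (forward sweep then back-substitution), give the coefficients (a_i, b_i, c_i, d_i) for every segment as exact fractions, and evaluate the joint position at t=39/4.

Δ: Δ0=2/3, Δ1=1/3, Δ2=-1, Δ3=2/3
row 1: diag=12, rhs=-2; c'=1/4, d'=-1/6
row 2: denom=12−3·1/4=45/4; d'=(-8−3·-1/6)/(45/4)=-2/3
row 3: denom=12−3·4/15=56/5; d'=(10−3·-2/3)/(56/5)=15/14
back: M3=15/14
back: M2=-2/3−4/15·15/14=-20/21
back: M1=-1/6−1/4·-20/21=1/14
M: M0=0, M1=1/14, M2=-20/21, M3=15/14, M4=0
seg 0: a=0, c=M0/2=0, d=(M1−M0)/(6·3)=1/252, b=Δ0−h0·(2M0+M1)/6=53/84
seg 1: a=2, c=M1/2=1/28, d=(M2−M1)/(6·3)=-43/756, b=Δ1−h1·(2M1+M2)/6=31/42
seg 2: a=3, c=M2/2=-10/21, d=(M3−M2)/(6·3)=85/756, b=Δ2−h2·(2M2+M3)/6=-7/12
seg 3: a=0, c=M3/2=15/28, d=(M4−M3)/(6·3)=-5/84, b=Δ3−h3·(2M3+M4)/6=-17/42
t_q=39/4 → seg 3, τ=3/4; S=0+-17/42·τ+15/28·τ²+-5/84·τ³=-7/256

  seg 0: a=0 b=53/84 c=0 d=1/252
  seg 1: a=2 b=31/42 c=1/28 d=-43/756
  seg 2: a=3 b=-7/12 c=-10/21 d=85/756
  seg 3: a=0 b=-17/42 c=15/28 d=-5/84
S(39/4) = -7/256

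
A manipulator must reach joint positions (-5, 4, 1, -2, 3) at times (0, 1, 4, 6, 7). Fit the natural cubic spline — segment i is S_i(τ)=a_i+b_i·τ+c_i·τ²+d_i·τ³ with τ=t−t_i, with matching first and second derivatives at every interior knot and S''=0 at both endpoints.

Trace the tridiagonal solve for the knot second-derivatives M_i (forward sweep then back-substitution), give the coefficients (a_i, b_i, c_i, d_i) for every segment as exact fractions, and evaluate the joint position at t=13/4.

Δ: Δ0=9, Δ1=-1, Δ2=-3/2, Δ3=5
row 1: diag=8, rhs=-60; c'=3/8, d'=-15/2
row 2: denom=10−3·3/8=71/8; d'=(-3−3·-15/2)/(71/8)=156/71
row 3: denom=6−2·16/71=394/71; d'=(39−2·156/71)/(394/71)=2457/394
back: M3=2457/394
back: M2=156/71−16/71·2457/394=156/197
back: M1=-15/2−3/8·156/197=-1536/197
M: M0=0, M1=-1536/197, M2=156/197, M3=2457/394, M4=0
seg 0: a=-5, c=M0/2=0, d=(M1−M0)/(6·1)=-256/197, b=Δ0−h0·(2M0+M1)/6=2029/197
seg 1: a=4, c=M1/2=-768/197, d=(M2−M1)/(6·3)=94/197, b=Δ1−h1·(2M1+M2)/6=1261/197
seg 2: a=1, c=M2/2=78/197, d=(M3−M2)/(6·2)=715/1576, b=Δ2−h2·(2M2+M3)/6=-809/197
seg 3: a=-2, c=M3/2=2457/788, d=(M4−M3)/(6·1)=-819/788, b=Δ3−h3·(2M3+M4)/6=1151/394
t_q=13/4 → seg 1, τ=9/4; S=4+1261/197·τ+-768/197·τ²+94/197·τ³=25855/6304

  seg 0: a=-5 b=2029/197 c=0 d=-256/197
  seg 1: a=4 b=1261/197 c=-768/197 d=94/197
  seg 2: a=1 b=-809/197 c=78/197 d=715/1576
  seg 3: a=-2 b=1151/394 c=2457/788 d=-819/788
S(13/4) = 25855/6304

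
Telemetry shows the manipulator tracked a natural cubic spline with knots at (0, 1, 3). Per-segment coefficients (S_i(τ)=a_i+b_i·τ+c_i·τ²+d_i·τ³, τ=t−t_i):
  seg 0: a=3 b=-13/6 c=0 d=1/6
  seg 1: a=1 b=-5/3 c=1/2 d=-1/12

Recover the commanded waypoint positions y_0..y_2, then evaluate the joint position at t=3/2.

y_0=3 y_1=1 y_2=-1
S(3/2) = 9/32

y_0 = S_0(0) = a_0 = 3
y_1 = S_1(0) = a_1 = 1
y_2 = S_1(2) = -1
t_q=3/2 is in segment 1 (τ=1/2); S_1(τ)=9/32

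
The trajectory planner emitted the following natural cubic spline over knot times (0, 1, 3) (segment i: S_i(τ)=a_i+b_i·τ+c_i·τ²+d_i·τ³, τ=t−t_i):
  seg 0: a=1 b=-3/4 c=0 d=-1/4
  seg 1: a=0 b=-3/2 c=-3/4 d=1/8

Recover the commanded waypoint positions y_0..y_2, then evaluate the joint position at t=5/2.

y_0 = S_0(0) = a_0 = 1
y_1 = S_1(0) = a_1 = 0
y_2 = S_1(2) = -5
t_q=5/2 is in segment 1 (τ=3/2); S_1(τ)=-225/64

y_0=1 y_1=0 y_2=-5
S(5/2) = -225/64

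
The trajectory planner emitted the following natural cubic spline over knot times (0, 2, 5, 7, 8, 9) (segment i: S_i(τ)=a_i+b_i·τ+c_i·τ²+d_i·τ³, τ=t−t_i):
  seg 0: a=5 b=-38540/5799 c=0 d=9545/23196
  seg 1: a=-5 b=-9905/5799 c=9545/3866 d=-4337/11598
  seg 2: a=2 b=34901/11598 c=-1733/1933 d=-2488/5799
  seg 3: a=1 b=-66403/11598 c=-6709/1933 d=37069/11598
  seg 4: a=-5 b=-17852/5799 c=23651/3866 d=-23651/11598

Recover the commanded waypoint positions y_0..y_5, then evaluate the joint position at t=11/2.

y_0=5 y_1=-5 y_2=2 y_3=1 y_4=-5 y_5=-4
S(11/2) = 12475/3866

y_0 = S_0(0) = a_0 = 5
y_1 = S_1(0) = a_1 = -5
y_2 = S_2(0) = a_2 = 2
y_3 = S_3(0) = a_3 = 1
y_4 = S_4(0) = a_4 = -5
y_5 = S_4(1) = -4
t_q=11/2 is in segment 2 (τ=1/2); S_2(τ)=12475/3866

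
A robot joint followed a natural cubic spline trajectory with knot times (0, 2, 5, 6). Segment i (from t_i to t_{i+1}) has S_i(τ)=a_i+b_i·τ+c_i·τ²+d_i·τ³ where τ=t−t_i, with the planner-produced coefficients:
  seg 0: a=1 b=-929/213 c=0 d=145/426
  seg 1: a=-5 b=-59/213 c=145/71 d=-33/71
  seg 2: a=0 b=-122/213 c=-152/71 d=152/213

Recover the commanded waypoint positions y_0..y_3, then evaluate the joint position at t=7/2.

y_0 = S_0(0) = a_0 = 1
y_1 = S_1(0) = a_1 = -5
y_2 = S_2(0) = a_2 = 0
y_3 = S_2(1) = -2
t_q=7/2 is in segment 1 (τ=3/2); S_1(τ)=-1357/568

y_0=1 y_1=-5 y_2=0 y_3=-2
S(7/2) = -1357/568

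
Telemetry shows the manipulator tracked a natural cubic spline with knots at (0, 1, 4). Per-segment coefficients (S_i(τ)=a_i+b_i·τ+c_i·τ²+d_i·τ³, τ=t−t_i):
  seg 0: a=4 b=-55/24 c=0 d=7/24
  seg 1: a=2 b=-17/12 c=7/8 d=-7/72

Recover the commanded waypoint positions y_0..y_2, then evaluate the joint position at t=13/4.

y_0=4 y_1=2 y_2=3
S(13/4) = 1093/512

y_0 = S_0(0) = a_0 = 4
y_1 = S_1(0) = a_1 = 2
y_2 = S_1(3) = 3
t_q=13/4 is in segment 1 (τ=9/4); S_1(τ)=1093/512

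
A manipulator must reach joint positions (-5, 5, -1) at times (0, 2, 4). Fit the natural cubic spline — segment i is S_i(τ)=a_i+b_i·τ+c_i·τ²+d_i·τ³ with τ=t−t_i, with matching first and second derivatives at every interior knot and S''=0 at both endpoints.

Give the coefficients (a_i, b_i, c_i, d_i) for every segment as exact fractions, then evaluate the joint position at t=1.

  seg 0: a=-5 b=7 c=0 d=-1/2
  seg 1: a=5 b=1 c=-3 d=1/2
S(1) = 3/2

Δ: Δ0=5, Δ1=-3
row 1: diag=8, rhs=-48; c'=1/4, d'=-6
back: M1=-6
M: M0=0, M1=-6, M2=0
seg 0: a=-5, c=M0/2=0, d=(M1−M0)/(6·2)=-1/2, b=Δ0−h0·(2M0+M1)/6=7
seg 1: a=5, c=M1/2=-3, d=(M2−M1)/(6·2)=1/2, b=Δ1−h1·(2M1+M2)/6=1
t_q=1 → seg 0, τ=1; S=-5+7·τ+0·τ²+-1/2·τ³=3/2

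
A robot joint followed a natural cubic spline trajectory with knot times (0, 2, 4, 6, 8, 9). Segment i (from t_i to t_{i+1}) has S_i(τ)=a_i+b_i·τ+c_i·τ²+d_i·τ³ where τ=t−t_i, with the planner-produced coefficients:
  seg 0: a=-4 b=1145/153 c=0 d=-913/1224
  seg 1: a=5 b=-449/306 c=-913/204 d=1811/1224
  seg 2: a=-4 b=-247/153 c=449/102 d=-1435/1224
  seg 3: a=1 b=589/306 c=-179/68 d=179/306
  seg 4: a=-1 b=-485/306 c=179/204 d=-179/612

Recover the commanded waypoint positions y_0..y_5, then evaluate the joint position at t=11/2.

y_0 = S_0(0) = a_0 = -4
y_1 = S_1(0) = a_1 = 5
y_2 = S_2(0) = a_2 = -4
y_3 = S_3(0) = a_3 = 1
y_4 = S_4(0) = a_4 = -1
y_5 = S_4(1) = -2
t_q=11/2 is in segment 2 (τ=3/2); S_2(τ)=-91/192

y_0=-4 y_1=5 y_2=-4 y_3=1 y_4=-1 y_5=-2
S(11/2) = -91/192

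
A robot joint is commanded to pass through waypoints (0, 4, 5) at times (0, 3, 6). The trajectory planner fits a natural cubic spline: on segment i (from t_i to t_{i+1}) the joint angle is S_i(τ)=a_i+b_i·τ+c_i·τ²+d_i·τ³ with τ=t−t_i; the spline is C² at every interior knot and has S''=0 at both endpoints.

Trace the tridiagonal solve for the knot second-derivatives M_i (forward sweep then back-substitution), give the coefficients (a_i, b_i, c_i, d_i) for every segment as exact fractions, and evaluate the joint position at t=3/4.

  seg 0: a=0 b=19/12 c=0 d=-1/36
  seg 1: a=4 b=5/6 c=-1/4 d=1/36
S(3/4) = 301/256

Δ: Δ0=4/3, Δ1=1/3
row 1: diag=12, rhs=-6; c'=1/4, d'=-1/2
back: M1=-1/2
M: M0=0, M1=-1/2, M2=0
seg 0: a=0, c=M0/2=0, d=(M1−M0)/(6·3)=-1/36, b=Δ0−h0·(2M0+M1)/6=19/12
seg 1: a=4, c=M1/2=-1/4, d=(M2−M1)/(6·3)=1/36, b=Δ1−h1·(2M1+M2)/6=5/6
t_q=3/4 → seg 0, τ=3/4; S=0+19/12·τ+0·τ²+-1/36·τ³=301/256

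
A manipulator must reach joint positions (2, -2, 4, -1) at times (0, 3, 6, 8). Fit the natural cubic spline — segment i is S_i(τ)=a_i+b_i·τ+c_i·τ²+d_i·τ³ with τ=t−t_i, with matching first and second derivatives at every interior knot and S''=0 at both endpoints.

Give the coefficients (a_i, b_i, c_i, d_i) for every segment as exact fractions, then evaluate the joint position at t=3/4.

  seg 0: a=2 b=-577/222 c=0 d=281/1998
  seg 1: a=-2 b=133/111 c=281/222 d=-665/1998
  seg 2: a=4 b=-43/222 c=-64/37 d=32/111
S(3/4) = 521/4736

Δ: Δ0=-4/3, Δ1=2, Δ2=-5/2
row 1: diag=12, rhs=20; c'=1/4, d'=5/3
row 2: denom=10−3·1/4=37/4; d'=(-27−3·5/3)/(37/4)=-128/37
back: M2=-128/37
back: M1=5/3−1/4·-128/37=281/111
M: M0=0, M1=281/111, M2=-128/37, M3=0
seg 0: a=2, c=M0/2=0, d=(M1−M0)/(6·3)=281/1998, b=Δ0−h0·(2M0+M1)/6=-577/222
seg 1: a=-2, c=M1/2=281/222, d=(M2−M1)/(6·3)=-665/1998, b=Δ1−h1·(2M1+M2)/6=133/111
seg 2: a=4, c=M2/2=-64/37, d=(M3−M2)/(6·2)=32/111, b=Δ2−h2·(2M2+M3)/6=-43/222
t_q=3/4 → seg 0, τ=3/4; S=2+-577/222·τ+0·τ²+281/1998·τ³=521/4736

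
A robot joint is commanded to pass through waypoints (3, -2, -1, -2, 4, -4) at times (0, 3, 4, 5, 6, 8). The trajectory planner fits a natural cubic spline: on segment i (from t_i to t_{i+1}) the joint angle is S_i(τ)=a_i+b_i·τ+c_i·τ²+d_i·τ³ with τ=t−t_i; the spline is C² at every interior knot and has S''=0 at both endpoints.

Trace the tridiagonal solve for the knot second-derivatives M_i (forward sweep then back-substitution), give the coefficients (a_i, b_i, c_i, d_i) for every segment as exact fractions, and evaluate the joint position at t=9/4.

Δ: Δ0=-5/3, Δ1=1, Δ2=-1, Δ3=6, Δ4=-4
row 1: diag=8, rhs=16; c'=1/8, d'=2
row 2: denom=4−1·1/8=31/8; d'=(-12−1·2)/(31/8)=-112/31
row 3: denom=4−1·8/31=116/31; d'=(42−1·-112/31)/(116/31)=707/58
row 4: denom=6−1·31/116=665/116; d'=(-60−1·707/58)/(665/116)=-8374/665
back: M4=-8374/665
back: M3=707/58−31/116·-8374/665=10344/665
back: M2=-112/31−8/31·10344/665=-5072/665
back: M1=2−1/8·-5072/665=1964/665
M: M0=0, M1=1964/665, M2=-5072/665, M3=10344/665, M4=-8374/665, M5=0
seg 0: a=3, c=M0/2=0, d=(M1−M0)/(6·3)=982/5985, b=Δ0−h0·(2M0+M1)/6=-6271/1995
seg 1: a=-2, c=M1/2=982/665, d=(M2−M1)/(6·1)=-3518/1995, b=Δ1−h1·(2M1+M2)/6=2567/1995
seg 2: a=-1, c=M2/2=-2536/665, d=(M3−M2)/(6·1)=7708/1995, b=Δ2−h2·(2M2+M3)/6=-419/399
seg 3: a=-2, c=M3/2=5172/665, d=(M4−M3)/(6·1)=-1337/285, b=Δ3−h3·(2M3+M4)/6=5813/1995
seg 4: a=4, c=M4/2=-4187/665, d=(M5−M4)/(6·2)=4187/3990, b=Δ4−h4·(2M4+M5)/6=8768/1995
t_q=9/4 → seg 0, τ=9/4; S=3+-6271/1995·τ+0·τ²+982/5985·τ³=-6699/3040

  seg 0: a=3 b=-6271/1995 c=0 d=982/5985
  seg 1: a=-2 b=2567/1995 c=982/665 d=-3518/1995
  seg 2: a=-1 b=-419/399 c=-2536/665 d=7708/1995
  seg 3: a=-2 b=5813/1995 c=5172/665 d=-1337/285
  seg 4: a=4 b=8768/1995 c=-4187/665 d=4187/3990
S(9/4) = -6699/3040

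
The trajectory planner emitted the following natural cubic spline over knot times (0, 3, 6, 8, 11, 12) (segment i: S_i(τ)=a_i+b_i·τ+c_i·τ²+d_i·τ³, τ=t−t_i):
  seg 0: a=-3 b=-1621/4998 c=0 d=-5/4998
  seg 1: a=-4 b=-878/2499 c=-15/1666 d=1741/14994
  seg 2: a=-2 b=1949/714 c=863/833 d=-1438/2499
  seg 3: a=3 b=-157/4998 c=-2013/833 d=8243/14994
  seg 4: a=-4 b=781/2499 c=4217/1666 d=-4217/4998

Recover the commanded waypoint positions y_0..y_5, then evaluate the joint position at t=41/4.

y_0=-3 y_1=-4 y_2=-2 y_3=3 y_4=-4 y_5=-2
S(41/4) = -324405/106624

y_0 = S_0(0) = a_0 = -3
y_1 = S_1(0) = a_1 = -4
y_2 = S_2(0) = a_2 = -2
y_3 = S_3(0) = a_3 = 3
y_4 = S_4(0) = a_4 = -4
y_5 = S_4(1) = -2
t_q=41/4 is in segment 3 (τ=9/4); S_3(τ)=-324405/106624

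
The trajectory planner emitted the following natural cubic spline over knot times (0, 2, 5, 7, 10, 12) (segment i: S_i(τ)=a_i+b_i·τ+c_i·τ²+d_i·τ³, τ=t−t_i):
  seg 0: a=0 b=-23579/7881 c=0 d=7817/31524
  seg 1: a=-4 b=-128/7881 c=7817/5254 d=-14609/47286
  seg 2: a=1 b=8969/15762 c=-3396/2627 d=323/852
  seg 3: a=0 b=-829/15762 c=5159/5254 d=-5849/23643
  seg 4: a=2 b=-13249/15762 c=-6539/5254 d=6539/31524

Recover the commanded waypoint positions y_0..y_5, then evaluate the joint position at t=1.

y_0 = S_0(0) = a_0 = 0
y_1 = S_1(0) = a_1 = -4
y_2 = S_2(0) = a_2 = 1
y_3 = S_3(0) = a_3 = 0
y_4 = S_4(0) = a_4 = 2
y_5 = S_4(2) = -3
t_q=1 is in segment 0 (τ=1); S_0(τ)=-28833/10508

y_0=0 y_1=-4 y_2=1 y_3=0 y_4=2 y_5=-3
S(1) = -28833/10508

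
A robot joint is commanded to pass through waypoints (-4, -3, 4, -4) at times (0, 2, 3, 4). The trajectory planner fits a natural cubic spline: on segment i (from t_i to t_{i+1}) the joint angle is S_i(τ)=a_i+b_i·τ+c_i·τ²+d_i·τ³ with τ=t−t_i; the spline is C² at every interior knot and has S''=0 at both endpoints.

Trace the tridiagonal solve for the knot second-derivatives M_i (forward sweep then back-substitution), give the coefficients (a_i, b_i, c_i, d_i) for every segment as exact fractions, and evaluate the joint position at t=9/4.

Δ: Δ0=1/2, Δ1=7, Δ2=-8
row 1: diag=6, rhs=39; c'=1/6, d'=13/2
row 2: denom=4−1·1/6=23/6; d'=(-90−1·13/2)/(23/6)=-579/23
back: M2=-579/23
back: M1=13/2−1/6·-579/23=246/23
M: M0=0, M1=246/23, M2=-579/23, M3=0
seg 0: a=-4, c=M0/2=0, d=(M1−M0)/(6·2)=41/46, b=Δ0−h0·(2M0+M1)/6=-141/46
seg 1: a=-3, c=M1/2=123/23, d=(M2−M1)/(6·1)=-275/46, b=Δ1−h1·(2M1+M2)/6=351/46
seg 2: a=4, c=M2/2=-579/46, d=(M3−M2)/(6·1)=193/46, b=Δ2−h2·(2M2+M3)/6=9/23
t_q=9/4 → seg 1, τ=1/4; S=-3+351/46·τ+123/23·τ²+-275/46·τ³=-109/128

  seg 0: a=-4 b=-141/46 c=0 d=41/46
  seg 1: a=-3 b=351/46 c=123/23 d=-275/46
  seg 2: a=4 b=9/23 c=-579/46 d=193/46
S(9/4) = -109/128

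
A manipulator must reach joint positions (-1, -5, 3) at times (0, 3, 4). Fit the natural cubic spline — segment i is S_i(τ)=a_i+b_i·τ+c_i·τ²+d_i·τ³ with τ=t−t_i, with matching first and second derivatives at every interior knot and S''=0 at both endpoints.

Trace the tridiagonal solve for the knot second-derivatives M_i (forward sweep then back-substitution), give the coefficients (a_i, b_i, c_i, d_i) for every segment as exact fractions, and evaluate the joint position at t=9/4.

Δ: Δ0=-4/3, Δ1=8
row 1: diag=8, rhs=56; c'=1/8, d'=7
back: M1=7
M: M0=0, M1=7, M2=0
seg 0: a=-1, c=M0/2=0, d=(M1−M0)/(6·3)=7/18, b=Δ0−h0·(2M0+M1)/6=-29/6
seg 1: a=-5, c=M1/2=7/2, d=(M2−M1)/(6·1)=-7/6, b=Δ1−h1·(2M1+M2)/6=17/3
t_q=9/4 → seg 0, τ=9/4; S=-1+-29/6·τ+0·τ²+7/18·τ³=-953/128

  seg 0: a=-1 b=-29/6 c=0 d=7/18
  seg 1: a=-5 b=17/3 c=7/2 d=-7/6
S(9/4) = -953/128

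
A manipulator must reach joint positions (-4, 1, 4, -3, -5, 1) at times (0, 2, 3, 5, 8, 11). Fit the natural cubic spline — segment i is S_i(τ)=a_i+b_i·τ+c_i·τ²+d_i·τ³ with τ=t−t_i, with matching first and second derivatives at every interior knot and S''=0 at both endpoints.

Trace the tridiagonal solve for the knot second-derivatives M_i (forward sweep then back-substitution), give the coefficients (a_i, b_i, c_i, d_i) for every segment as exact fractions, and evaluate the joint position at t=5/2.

  seg 0: a=-4 b=13655/7194 c=0 d=2165/14388
  seg 1: a=1 b=26645/7194 c=2165/2398 d=-5779/3597
  seg 2: a=4 b=451/654 c=-9393/2398 d=13109/14388
  seg 3: a=-3 b=-29101/7194 c=1858/1199 d=-9139/64746
  seg 4: a=-5 b=5185/3597 c=2009/7194 d=-2009/64746
S(5/2) = 13797/4796

Δ: Δ0=5/2, Δ1=3, Δ2=-7/2, Δ3=-2/3, Δ4=2
row 1: diag=6, rhs=3; c'=1/6, d'=1/2
row 2: denom=6−1·1/6=35/6; d'=(-39−1·1/2)/(35/6)=-237/35
row 3: denom=10−2·12/35=326/35; d'=(17−2·-237/35)/(326/35)=1069/326
row 4: denom=12−3·105/326=3597/326; d'=(16−3·1069/326)/(3597/326)=2009/3597
back: M4=2009/3597
back: M3=1069/326−105/326·2009/3597=3716/1199
back: M2=-237/35−12/35·3716/1199=-9393/1199
back: M1=1/2−1/6·-9393/1199=2165/1199
M: M0=0, M1=2165/1199, M2=-9393/1199, M3=3716/1199, M4=2009/3597, M5=0
seg 0: a=-4, c=M0/2=0, d=(M1−M0)/(6·2)=2165/14388, b=Δ0−h0·(2M0+M1)/6=13655/7194
seg 1: a=1, c=M1/2=2165/2398, d=(M2−M1)/(6·1)=-5779/3597, b=Δ1−h1·(2M1+M2)/6=26645/7194
seg 2: a=4, c=M2/2=-9393/2398, d=(M3−M2)/(6·2)=13109/14388, b=Δ2−h2·(2M2+M3)/6=451/654
seg 3: a=-3, c=M3/2=1858/1199, d=(M4−M3)/(6·3)=-9139/64746, b=Δ3−h3·(2M3+M4)/6=-29101/7194
seg 4: a=-5, c=M4/2=2009/7194, d=(M5−M4)/(6·3)=-2009/64746, b=Δ4−h4·(2M4+M5)/6=5185/3597
t_q=5/2 → seg 1, τ=1/2; S=1+26645/7194·τ+2165/2398·τ²+-5779/3597·τ³=13797/4796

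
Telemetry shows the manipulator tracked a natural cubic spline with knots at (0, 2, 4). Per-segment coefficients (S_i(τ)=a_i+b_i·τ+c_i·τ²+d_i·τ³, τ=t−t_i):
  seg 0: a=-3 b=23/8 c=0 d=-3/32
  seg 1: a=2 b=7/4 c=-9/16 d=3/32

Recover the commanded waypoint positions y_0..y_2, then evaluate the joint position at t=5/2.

y_0=-3 y_1=2 y_2=4
S(5/2) = 703/256

y_0 = S_0(0) = a_0 = -3
y_1 = S_1(0) = a_1 = 2
y_2 = S_1(2) = 4
t_q=5/2 is in segment 1 (τ=1/2); S_1(τ)=703/256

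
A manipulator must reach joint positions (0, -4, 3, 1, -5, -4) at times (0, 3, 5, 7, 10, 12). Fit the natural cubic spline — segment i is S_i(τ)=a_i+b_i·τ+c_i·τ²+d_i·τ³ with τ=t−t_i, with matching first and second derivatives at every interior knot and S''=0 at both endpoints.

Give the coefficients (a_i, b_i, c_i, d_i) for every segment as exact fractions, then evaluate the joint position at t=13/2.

  seg 0: a=0 b=-20911/6516 c=0 d=12223/58644
  seg 1: a=-4 b=7879/3258 c=12223/6516 d=-8699/13032
  seg 2: a=3 b=346/181 c=-6937/3258 d=1097/3258
  seg 3: a=1 b=-4178/1629 c=-355/3258 d=2905/29322
  seg 4: a=-5 b=-1771/3258 c=425/543 d=-425/3258
S(13/2) = 6409/2896

Δ: Δ0=-4/3, Δ1=7/2, Δ2=-1, Δ3=-2, Δ4=1/2
row 1: diag=10, rhs=29; c'=1/5, d'=29/10
row 2: denom=8−2·1/5=38/5; d'=(-27−2·29/10)/(38/5)=-82/19
row 3: denom=10−2·5/19=180/19; d'=(-6−2·-82/19)/(180/19)=5/18
row 4: denom=10−3·19/60=181/20; d'=(15−3·5/18)/(181/20)=850/543
back: M4=850/543
back: M3=5/18−19/60·850/543=-355/1629
back: M2=-82/19−5/19·-355/1629=-6937/1629
back: M1=29/10−1/5·-6937/1629=12223/3258
M: M0=0, M1=12223/3258, M2=-6937/1629, M3=-355/1629, M4=850/543, M5=0
seg 0: a=0, c=M0/2=0, d=(M1−M0)/(6·3)=12223/58644, b=Δ0−h0·(2M0+M1)/6=-20911/6516
seg 1: a=-4, c=M1/2=12223/6516, d=(M2−M1)/(6·2)=-8699/13032, b=Δ1−h1·(2M1+M2)/6=7879/3258
seg 2: a=3, c=M2/2=-6937/3258, d=(M3−M2)/(6·2)=1097/3258, b=Δ2−h2·(2M2+M3)/6=346/181
seg 3: a=1, c=M3/2=-355/3258, d=(M4−M3)/(6·3)=2905/29322, b=Δ3−h3·(2M3+M4)/6=-4178/1629
seg 4: a=-5, c=M4/2=425/543, d=(M5−M4)/(6·2)=-425/3258, b=Δ4−h4·(2M4+M5)/6=-1771/3258
t_q=13/2 → seg 2, τ=3/2; S=3+346/181·τ+-6937/3258·τ²+1097/3258·τ³=6409/2896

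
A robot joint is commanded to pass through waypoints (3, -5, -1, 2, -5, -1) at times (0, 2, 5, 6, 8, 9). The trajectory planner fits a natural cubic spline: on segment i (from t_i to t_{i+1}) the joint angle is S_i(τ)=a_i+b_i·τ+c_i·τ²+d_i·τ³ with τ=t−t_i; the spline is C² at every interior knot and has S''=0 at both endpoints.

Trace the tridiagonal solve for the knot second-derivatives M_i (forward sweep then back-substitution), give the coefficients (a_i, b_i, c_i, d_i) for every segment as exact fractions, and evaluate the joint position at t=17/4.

Δ: Δ0=-4, Δ1=4/3, Δ2=3, Δ3=-7/2, Δ4=4
row 1: diag=10, rhs=32; c'=3/10, d'=16/5
row 2: denom=8−3·3/10=71/10; d'=(10−3·16/5)/(71/10)=4/71
row 3: denom=6−1·10/71=416/71; d'=(-39−1·4/71)/(416/71)=-2773/416
row 4: denom=6−2·71/208=553/104; d'=(45−2·-2773/416)/(553/104)=12133/1106
back: M4=12133/1106
back: M3=-2773/416−71/208·12133/1106=-5757/553
back: M2=4/71−10/71·-5757/553=842/553
back: M1=16/5−3/10·842/553=1517/553
M: M0=0, M1=1517/553, M2=842/553, M3=-5757/553, M4=12133/1106, M5=0
seg 0: a=3, c=M0/2=0, d=(M1−M0)/(6·2)=1517/6636, b=Δ0−h0·(2M0+M1)/6=-8153/1659
seg 1: a=-5, c=M1/2=1517/1106, d=(M2−M1)/(6·3)=-75/1106, b=Δ1−h1·(2M1+M2)/6=-3602/1659
seg 2: a=-1, c=M2/2=421/553, d=(M3−M2)/(6·1)=-6599/3318, b=Δ2−h2·(2M2+M3)/6=14027/3318
seg 3: a=2, c=M3/2=-5757/1106, d=(M4−M3)/(6·2)=23647/13272, b=Δ3−h3·(2M3+M4)/6=-359/1659
seg 4: a=-5, c=M4/2=12133/2212, d=(M5−M4)/(6·1)=-12133/6636, b=Δ4−h4·(2M4+M5)/6=1139/3318
t_q=17/4 → seg 1, τ=9/4; S=-5+-3602/1659·τ+1517/1106·τ²+-75/1106·τ³=-262879/70784

  seg 0: a=3 b=-8153/1659 c=0 d=1517/6636
  seg 1: a=-5 b=-3602/1659 c=1517/1106 d=-75/1106
  seg 2: a=-1 b=14027/3318 c=421/553 d=-6599/3318
  seg 3: a=2 b=-359/1659 c=-5757/1106 d=23647/13272
  seg 4: a=-5 b=1139/3318 c=12133/2212 d=-12133/6636
S(17/4) = -262879/70784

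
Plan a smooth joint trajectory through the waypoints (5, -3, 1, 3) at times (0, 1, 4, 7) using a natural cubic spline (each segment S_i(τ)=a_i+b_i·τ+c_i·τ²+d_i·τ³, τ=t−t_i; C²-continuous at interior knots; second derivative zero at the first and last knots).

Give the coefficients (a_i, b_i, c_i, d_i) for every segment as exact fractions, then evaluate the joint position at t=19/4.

Δ: Δ0=-8, Δ1=4/3, Δ2=2/3
row 1: diag=8, rhs=56; c'=3/8, d'=7
row 2: denom=12−3·3/8=87/8; d'=(-4−3·7)/(87/8)=-200/87
back: M2=-200/87
back: M1=7−3/8·-200/87=228/29
M: M0=0, M1=228/29, M2=-200/87, M3=0
seg 0: a=5, c=M0/2=0, d=(M1−M0)/(6·1)=38/29, b=Δ0−h0·(2M0+M1)/6=-270/29
seg 1: a=-3, c=M1/2=114/29, d=(M2−M1)/(6·3)=-442/783, b=Δ1−h1·(2M1+M2)/6=-156/29
seg 2: a=1, c=M2/2=-100/87, d=(M3−M2)/(6·3)=100/783, b=Δ2−h2·(2M2+M3)/6=86/29
t_q=19/4 → seg 2, τ=3/4; S=1+86/29·τ+-100/87·τ²+100/783·τ³=1221/464

  seg 0: a=5 b=-270/29 c=0 d=38/29
  seg 1: a=-3 b=-156/29 c=114/29 d=-442/783
  seg 2: a=1 b=86/29 c=-100/87 d=100/783
S(19/4) = 1221/464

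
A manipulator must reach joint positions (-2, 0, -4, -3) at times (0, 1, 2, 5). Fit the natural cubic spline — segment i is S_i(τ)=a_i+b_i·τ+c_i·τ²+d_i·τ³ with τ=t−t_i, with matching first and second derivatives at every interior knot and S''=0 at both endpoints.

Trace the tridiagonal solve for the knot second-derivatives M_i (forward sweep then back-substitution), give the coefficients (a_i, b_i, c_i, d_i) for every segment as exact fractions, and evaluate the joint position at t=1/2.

Δ: Δ0=2, Δ1=-4, Δ2=1/3
row 1: diag=4, rhs=-36; c'=1/4, d'=-9
row 2: denom=8−1·1/4=31/4; d'=(26−1·-9)/(31/4)=140/31
back: M2=140/31
back: M1=-9−1/4·140/31=-314/31
M: M0=0, M1=-314/31, M2=140/31, M3=0
seg 0: a=-2, c=M0/2=0, d=(M1−M0)/(6·1)=-157/93, b=Δ0−h0·(2M0+M1)/6=343/93
seg 1: a=0, c=M1/2=-157/31, d=(M2−M1)/(6·1)=227/93, b=Δ1−h1·(2M1+M2)/6=-128/93
seg 2: a=-4, c=M2/2=70/31, d=(M3−M2)/(6·3)=-70/279, b=Δ2−h2·(2M2+M3)/6=-389/93
t_q=1/2 → seg 0, τ=1/2; S=-2+343/93·τ+0·τ²+-157/93·τ³=-91/248

  seg 0: a=-2 b=343/93 c=0 d=-157/93
  seg 1: a=0 b=-128/93 c=-157/31 d=227/93
  seg 2: a=-4 b=-389/93 c=70/31 d=-70/279
S(1/2) = -91/248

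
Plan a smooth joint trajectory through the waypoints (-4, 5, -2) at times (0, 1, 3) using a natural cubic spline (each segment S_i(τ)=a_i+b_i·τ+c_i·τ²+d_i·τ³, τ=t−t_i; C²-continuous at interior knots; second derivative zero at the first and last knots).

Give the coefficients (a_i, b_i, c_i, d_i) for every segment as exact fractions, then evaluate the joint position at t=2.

Δ: Δ0=9, Δ1=-7/2
row 1: diag=6, rhs=-75; c'=1/3, d'=-25/2
back: M1=-25/2
M: M0=0, M1=-25/2, M2=0
seg 0: a=-4, c=M0/2=0, d=(M1−M0)/(6·1)=-25/12, b=Δ0−h0·(2M0+M1)/6=133/12
seg 1: a=5, c=M1/2=-25/4, d=(M2−M1)/(6·2)=25/24, b=Δ1−h1·(2M1+M2)/6=29/6
t_q=2 → seg 1, τ=1; S=5+29/6·τ+-25/4·τ²+25/24·τ³=37/8

  seg 0: a=-4 b=133/12 c=0 d=-25/12
  seg 1: a=5 b=29/6 c=-25/4 d=25/24
S(2) = 37/8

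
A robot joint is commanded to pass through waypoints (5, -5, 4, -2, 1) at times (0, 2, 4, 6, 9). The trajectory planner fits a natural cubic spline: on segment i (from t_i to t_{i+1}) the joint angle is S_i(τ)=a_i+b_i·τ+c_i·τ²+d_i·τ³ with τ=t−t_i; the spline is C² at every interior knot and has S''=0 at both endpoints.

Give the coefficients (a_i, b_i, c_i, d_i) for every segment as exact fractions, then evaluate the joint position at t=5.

  seg 0: a=5 b=-577/71 c=0 d=111/142
  seg 1: a=-5 b=89/71 c=333/71 d=-871/568
  seg 2: a=4 b=229/142 c=-1281/284 d=313/284
  seg 3: a=-2 b=-455/142 c=597/284 d=-199/852
S(5) = 313/142

Δ: Δ0=-5, Δ1=9/2, Δ2=-3, Δ3=1
row 1: diag=8, rhs=57; c'=1/4, d'=57/8
row 2: denom=8−2·1/4=15/2; d'=(-45−2·57/8)/(15/2)=-79/10
row 3: denom=10−2·4/15=142/15; d'=(24−2·-79/10)/(142/15)=597/142
back: M3=597/142
back: M2=-79/10−4/15·597/142=-1281/142
back: M1=57/8−1/4·-1281/142=666/71
M: M0=0, M1=666/71, M2=-1281/142, M3=597/142, M4=0
seg 0: a=5, c=M0/2=0, d=(M1−M0)/(6·2)=111/142, b=Δ0−h0·(2M0+M1)/6=-577/71
seg 1: a=-5, c=M1/2=333/71, d=(M2−M1)/(6·2)=-871/568, b=Δ1−h1·(2M1+M2)/6=89/71
seg 2: a=4, c=M2/2=-1281/284, d=(M3−M2)/(6·2)=313/284, b=Δ2−h2·(2M2+M3)/6=229/142
seg 3: a=-2, c=M3/2=597/284, d=(M4−M3)/(6·3)=-199/852, b=Δ3−h3·(2M3+M4)/6=-455/142
t_q=5 → seg 2, τ=1; S=4+229/142·τ+-1281/284·τ²+313/284·τ³=313/142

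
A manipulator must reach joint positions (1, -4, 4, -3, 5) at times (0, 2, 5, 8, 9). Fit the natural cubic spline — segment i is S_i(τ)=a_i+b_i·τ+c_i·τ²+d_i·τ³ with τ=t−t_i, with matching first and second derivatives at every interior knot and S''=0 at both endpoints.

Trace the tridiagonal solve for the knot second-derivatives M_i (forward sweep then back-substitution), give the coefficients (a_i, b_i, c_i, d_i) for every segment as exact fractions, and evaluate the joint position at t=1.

Δ: Δ0=-5/2, Δ1=8/3, Δ2=-7/3, Δ3=8
row 1: diag=10, rhs=31; c'=3/10, d'=31/10
row 2: denom=12−3·3/10=111/10; d'=(-30−3·31/10)/(111/10)=-131/37
row 3: denom=8−3·10/37=266/37; d'=(62−3·-131/37)/(266/37)=2687/266
back: M3=2687/266
back: M2=-131/37−10/37·2687/266=-834/133
back: M1=31/10−3/10·-834/133=1325/266
M: M0=0, M1=1325/266, M2=-834/133, M3=2687/266, M4=0
seg 0: a=1, c=M0/2=0, d=(M1−M0)/(6·2)=1325/3192, b=Δ0−h0·(2M0+M1)/6=-1660/399
seg 1: a=-4, c=M1/2=1325/532, d=(M2−M1)/(6·3)=-2993/4788, b=Δ1−h1·(2M1+M2)/6=655/798
seg 2: a=4, c=M2/2=-417/133, d=(M3−M2)/(6·3)=4355/4788, b=Δ2−h2·(2M2+M3)/6=-1777/1596
seg 3: a=-3, c=M3/2=2687/532, d=(M4−M3)/(6·1)=-2687/1596, b=Δ3−h3·(2M3+M4)/6=3697/798
t_q=1 → seg 0, τ=1; S=1+-1660/399·τ+0·τ²+1325/3192·τ³=-2921/1064

  seg 0: a=1 b=-1660/399 c=0 d=1325/3192
  seg 1: a=-4 b=655/798 c=1325/532 d=-2993/4788
  seg 2: a=4 b=-1777/1596 c=-417/133 d=4355/4788
  seg 3: a=-3 b=3697/798 c=2687/532 d=-2687/1596
S(1) = -2921/1064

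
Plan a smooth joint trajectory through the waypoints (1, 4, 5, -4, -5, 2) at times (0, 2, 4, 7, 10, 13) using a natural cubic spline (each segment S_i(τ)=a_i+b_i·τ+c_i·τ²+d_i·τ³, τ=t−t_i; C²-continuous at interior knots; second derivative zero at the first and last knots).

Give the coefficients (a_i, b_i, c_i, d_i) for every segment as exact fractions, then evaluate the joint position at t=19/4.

Δ: Δ0=3/2, Δ1=1/2, Δ2=-3, Δ3=-1/3, Δ4=7/3
row 1: diag=8, rhs=-6; c'=1/4, d'=-3/4
row 2: denom=10−2·1/4=19/2; d'=(-21−2·-3/4)/(19/2)=-39/19
row 3: denom=12−3·6/19=210/19; d'=(16−3·-39/19)/(210/19)=421/210
row 4: denom=12−3·19/70=783/70; d'=(16−3·421/210)/(783/70)=233/261
back: M4=233/261
back: M3=421/210−19/70·233/261=460/261
back: M2=-39/19−6/19·460/261=-227/87
back: M1=-3/4−1/4·-227/87=-17/174
M: M0=0, M1=-17/174, M2=-227/87, M3=460/261, M4=233/261, M5=0
seg 0: a=1, c=M0/2=0, d=(M1−M0)/(6·2)=-17/2088, b=Δ0−h0·(2M0+M1)/6=400/261
seg 1: a=4, c=M1/2=-17/348, d=(M2−M1)/(6·2)=-437/2088, b=Δ1−h1·(2M1+M2)/6=749/522
seg 2: a=5, c=M2/2=-227/174, d=(M3−M2)/(6·3)=1141/4698, b=Δ2−h2·(2M2+M3)/6=-332/261
seg 3: a=-4, c=M3/2=230/261, d=(M4−M3)/(6·3)=-227/4698, b=Δ3−h3·(2M3+M4)/6=-1327/522
seg 4: a=-5, c=M4/2=233/522, d=(M5−M4)/(6·3)=-233/4698, b=Δ4−h4·(2M4+M5)/6=376/261
t_q=19/4 → seg 2, τ=3/4; S=5+-332/261·τ+-227/174·τ²+1141/4698·τ³=12675/3712

  seg 0: a=1 b=400/261 c=0 d=-17/2088
  seg 1: a=4 b=749/522 c=-17/348 d=-437/2088
  seg 2: a=5 b=-332/261 c=-227/174 d=1141/4698
  seg 3: a=-4 b=-1327/522 c=230/261 d=-227/4698
  seg 4: a=-5 b=376/261 c=233/522 d=-233/4698
S(19/4) = 12675/3712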